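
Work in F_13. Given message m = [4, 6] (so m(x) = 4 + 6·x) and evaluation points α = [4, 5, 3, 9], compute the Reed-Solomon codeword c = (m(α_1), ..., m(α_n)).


c = [2, 8, 9, 6]

Message polynomial: m(x) = 4 + 6·x (mod 13).
For each evaluation point α_i, compute m(α_i) mod 13:
  α_1 = 4: Horner steps 6 → 2, so m(4) = 2.
  α_2 = 5: Horner steps 6 → 8, so m(5) = 8.
  α_3 = 3: Horner steps 6 → 9, so m(3) = 9.
  α_4 = 9: Horner steps 6 → 6, so m(9) = 6.
Codeword c = [2, 8, 9, 6] ∈ F_13^4.


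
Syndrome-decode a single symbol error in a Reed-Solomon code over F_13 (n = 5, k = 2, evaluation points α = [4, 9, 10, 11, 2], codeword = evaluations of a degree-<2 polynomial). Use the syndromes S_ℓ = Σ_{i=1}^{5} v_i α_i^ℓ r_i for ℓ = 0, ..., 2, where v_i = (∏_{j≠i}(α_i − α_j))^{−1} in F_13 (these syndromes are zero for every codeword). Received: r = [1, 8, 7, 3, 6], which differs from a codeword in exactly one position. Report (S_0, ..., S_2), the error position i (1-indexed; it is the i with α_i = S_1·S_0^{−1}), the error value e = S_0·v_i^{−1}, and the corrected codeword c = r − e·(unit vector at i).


S = (2, 7, 5), error at position 3, error magnitude e = 8, c = [1, 8, 12, 3, 6].

Step 1: column multipliers v_i = (∏_{j≠i}(α_i − α_j))^{−1} mod 13.
  i = 1 (α = 4): (4−9)(4−10)(4−11)(4−2) = (−5)·(−6)·(−7)·2 = −420 ≡ 9, so v_1 = 9^{−1} = 3 (mod 13).
  i = 2 (α = 9): (9−4)(9−10)(9−11)(9−2) = 5·(−1)·(−2)·7 = 70 ≡ 5, so v_2 = 5^{−1} = 8 (mod 13).
  i = 3 (α = 10): (10−4)(10−9)(10−11)(10−2) = 6·1·(−1)·8 = −48 ≡ 4, so v_3 = 4^{−1} = 10 (mod 13).
  i = 4 (α = 11): (11−4)(11−9)(11−10)(11−2) = 7·2·1·9 = 126 ≡ 9, so v_4 = 9^{−1} = 3 (mod 13).
  i = 5 (α = 2): (2−4)(2−9)(2−10)(2−11) = (−2)·(−7)·(−8)·(−9) = 1008 ≡ 7, so v_5 = 7^{−1} = 2 (mod 13).
  v = [3, 8, 10, 3, 2].
Step 2: syndromes of r = [1, 8, 7, 3, 6] (all sums mod 13).
  S_0 = Σ v_i r_i = 3·1 + 8·8 + 10·7 + 3·3 + 2·6 = 158 ≡ 2.
  S_1 = Σ v_i α_i r_i = 3·4·1 + 8·9·8 + 10·10·7 + 3·11·3 + 2·2·6 = 1411 ≡ 7.
  α_i^2 mod 13 = [3, 3, 9, 4, 4].
  S_2 = Σ v_i α_i^2 r_i = 3·3·1 + 8·3·8 + 10·9·7 + 3·4·3 + 2·4·6 = 915 ≡ 5.
  S = (2, 7, 5) ≠ 0, so r is not a codeword (an error is present).
Step 3: locate the error. For a single error e at position i, S_ℓ = v_i·e·α_i^ℓ, so α_err = S_1/S_0.
  S_0^{−1} = 2^{−1} = 7 (mod 13), so α_err = 7·7 = 49 ≡ 10 = α_3. Error position i = 3.
  Consistency check: S_2/S_1 = 5·2 = 10 ≡ 10 = α_err ✓ (single-error assumption holds).
Step 4: error magnitude e = S_0/v_3 = S_0·∏_{j≠3}(α_3 − α_j) = 2·4 = 8 ≡ 8 (mod 13).
Step 5: correct position 3: c_3 = r_3 − e = 7 − 8 ≡ 12 (mod 13). Hence c = [1, 8, 12, 3, 6].
  Check: interpolating c through the α_i gives m(x) = 11 + 4·x (degree < 2) with m(α_i) = c_i for every i, so c is indeed a codeword.


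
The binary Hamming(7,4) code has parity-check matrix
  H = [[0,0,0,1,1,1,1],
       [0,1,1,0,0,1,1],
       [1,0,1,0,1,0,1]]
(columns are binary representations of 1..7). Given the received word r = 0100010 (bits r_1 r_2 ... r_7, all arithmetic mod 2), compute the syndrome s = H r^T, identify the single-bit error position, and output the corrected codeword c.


s = (1, 0, 0)^T, error position = 4, corrected codeword c = 0101010

Compute s = H r^T mod 2 one row at a time:
  s_1 = 0 + 0 + 1 + 0 = 1 ≡ 1 (mod 2).
  s_2 = 1 + 0 + 1 + 0 = 2 ≡ 0 (mod 2).
  s_3 = 0 + 0 + 0 + 0 = 0 ≡ 0 (mod 2).
s = (1, 0, 0)^T — this equals column 4 of H (binary 100), so error is at position 4.
Correct: flip bit 4 of r = 0100010 to get c = 0101010.


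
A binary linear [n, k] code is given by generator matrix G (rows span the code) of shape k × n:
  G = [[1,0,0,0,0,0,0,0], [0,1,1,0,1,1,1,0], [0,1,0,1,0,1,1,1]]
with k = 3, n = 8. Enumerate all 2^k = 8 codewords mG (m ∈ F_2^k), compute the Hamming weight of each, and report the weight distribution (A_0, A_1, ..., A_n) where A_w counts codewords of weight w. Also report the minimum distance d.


Weight distribution: A_0 = 1, A_1 = 1, A_4 = 1, A_5 = 3, A_6 = 2. Minimum distance d = 1.

Enumerate all 2^3 = 8 messages m ∈ F_2^3.
For each, compute codeword c = mG in F_2^8, then tally its weight.
  m = 000 → c = 00000000, weight = 0.
  m = 100 → c = 10000000, weight = 1.
  m = 010 → c = 01101110, weight = 5.
  m = 110 → c = 11101110, weight = 6.
  m = 001 → c = 01010111, weight = 5.
  m = 101 → c = 11010111, weight = 6.
  m = 011 → c = 00111001, weight = 4.
  m = 111 → c = 10111001, weight = 5.
Tally weights:
  weight 0: 1 codewords.
  weight 1: 1 codewords.
  weight 4: 1 codewords.
  weight 5: 3 codewords.
  weight 6: 2 codewords.
Minimum distance d = smallest w > 0 with A_w > 0 = 1.
Sanity: Σ A_w = 8 = 2^3 = 8 ✓.


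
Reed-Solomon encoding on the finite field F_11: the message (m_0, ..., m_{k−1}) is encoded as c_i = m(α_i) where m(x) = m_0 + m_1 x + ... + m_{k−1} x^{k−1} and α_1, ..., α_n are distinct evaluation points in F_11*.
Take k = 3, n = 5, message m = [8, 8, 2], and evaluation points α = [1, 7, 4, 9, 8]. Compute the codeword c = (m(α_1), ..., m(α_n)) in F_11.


c = [7, 8, 6, 0, 2]

Message polynomial: m(x) = 8 + 8·x + 2·x^2 (mod 11).
For each evaluation point α_i, compute m(α_i) mod 11:
  α_1 = 1: Horner steps 2 → 10 → 7, so m(1) = 7.
  α_2 = 7: Horner steps 2 → 0 → 8, so m(7) = 8.
  α_3 = 4: Horner steps 2 → 5 → 6, so m(4) = 6.
  α_4 = 9: Horner steps 2 → 4 → 0, so m(9) = 0.
  α_5 = 8: Horner steps 2 → 2 → 2, so m(8) = 2.
Codeword c = [7, 8, 6, 0, 2] ∈ F_11^5.


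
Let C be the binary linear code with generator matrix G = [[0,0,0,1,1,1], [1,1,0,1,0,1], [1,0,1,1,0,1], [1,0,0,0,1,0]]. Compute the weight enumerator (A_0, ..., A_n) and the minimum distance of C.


Weight distribution: A_0 = 1, A_1 = 2, A_2 = 2, A_3 = 4, A_4 = 5, A_5 = 2. Minimum distance d = 1.

Enumerate all 2^4 = 16 messages m ∈ F_2^4.
For each, compute codeword c = mG in F_2^6, then tally its weight.
  m = 0000 → c = 000000, weight = 0.
  m = 1000 → c = 000111, weight = 3.
  m = 0100 → c = 110101, weight = 4.
  m = 1100 → c = 110010, weight = 3.
  m = 0010 → c = 101101, weight = 4.
  m = 1010 → c = 101010, weight = 3.
  m = 0110 → c = 011000, weight = 2.
  m = 1110 → c = 011111, weight = 5.
  m = 0001 → c = 100010, weight = 2.
  m = 1001 → c = 100101, weight = 3.
  m = 0101 → c = 010111, weight = 4.
  m = 1101 → c = 010000, weight = 1.
  m = 0011 → c = 001111, weight = 4.
  m = 1011 → c = 001000, weight = 1.
  m = 0111 → c = 111010, weight = 4.
  m = 1111 → c = 111101, weight = 5.
Tally weights:
  weight 0: 1 codewords.
  weight 1: 2 codewords.
  weight 2: 2 codewords.
  weight 3: 4 codewords.
  weight 4: 5 codewords.
  weight 5: 2 codewords.
Minimum distance d = smallest w > 0 with A_w > 0 = 1.
Sanity: Σ A_w = 16 = 2^4 = 16 ✓.


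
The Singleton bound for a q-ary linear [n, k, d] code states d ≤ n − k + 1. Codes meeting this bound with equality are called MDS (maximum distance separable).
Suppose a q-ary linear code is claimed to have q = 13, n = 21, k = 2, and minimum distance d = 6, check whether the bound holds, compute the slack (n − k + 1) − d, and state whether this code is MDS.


Singleton RHS = n − k + 1 = 20, slack = 14, bound satisfied, not MDS.

Singleton bound: d ≤ n − k + 1.
Here n = 21, k = 2, so n − k + 1 = 20.
Given d = 6, check d ≤ 20: YES.
Slack = (n − k + 1) − d = 14.
The code is NOT MDS (slack = 14 > 0).
Description: the claimed parameters are [21, 2, 6]_13; such a code would be non-MDS.


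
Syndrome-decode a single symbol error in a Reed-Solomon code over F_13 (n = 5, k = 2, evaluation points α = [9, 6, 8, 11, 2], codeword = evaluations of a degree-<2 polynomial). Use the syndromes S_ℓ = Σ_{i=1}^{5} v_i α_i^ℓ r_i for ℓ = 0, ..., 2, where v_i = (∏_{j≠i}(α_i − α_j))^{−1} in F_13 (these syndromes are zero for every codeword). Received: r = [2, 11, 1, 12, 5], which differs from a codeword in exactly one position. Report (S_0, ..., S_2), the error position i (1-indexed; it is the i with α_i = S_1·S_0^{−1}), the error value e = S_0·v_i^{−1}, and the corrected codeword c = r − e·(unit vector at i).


S = (11, 8, 7), error at position 1, error magnitude e = 6, c = [9, 11, 1, 12, 5].

Step 1: column multipliers v_i = (∏_{j≠i}(α_i − α_j))^{−1} mod 13.
  i = 1 (α = 9): (9−6)(9−8)(9−11)(9−2) = 3·1·(−2)·7 = −42 ≡ 10, so v_1 = 10^{−1} = 4 (mod 13).
  i = 2 (α = 6): (6−9)(6−8)(6−11)(6−2) = (−3)·(−2)·(−5)·4 = −120 ≡ 10, so v_2 = 10^{−1} = 4 (mod 13).
  i = 3 (α = 8): (8−9)(8−6)(8−11)(8−2) = (−1)·2·(−3)·6 = 36 ≡ 10, so v_3 = 10^{−1} = 4 (mod 13).
  i = 4 (α = 11): (11−9)(11−6)(11−8)(11−2) = 2·5·3·9 = 270 ≡ 10, so v_4 = 10^{−1} = 4 (mod 13).
  i = 5 (α = 2): (2−9)(2−6)(2−8)(2−11) = (−7)·(−4)·(−6)·(−9) = 1512 ≡ 4, so v_5 = 4^{−1} = 10 (mod 13).
  v = [4, 4, 4, 4, 10].
Step 2: syndromes of r = [2, 11, 1, 12, 5] (all sums mod 13).
  S_0 = Σ v_i r_i = 4·2 + 4·11 + 4·1 + 4·12 + 10·5 = 154 ≡ 11.
  S_1 = Σ v_i α_i r_i = 4·9·2 + 4·6·11 + 4·8·1 + 4·11·12 + 10·2·5 = 996 ≡ 8.
  α_i^2 mod 13 = [3, 10, 12, 4, 4].
  S_2 = Σ v_i α_i^2 r_i = 4·3·2 + 4·10·11 + 4·12·1 + 4·4·12 + 10·4·5 = 904 ≡ 7.
  S = (11, 8, 7) ≠ 0, so r is not a codeword (an error is present).
Step 3: locate the error. For a single error e at position i, S_ℓ = v_i·e·α_i^ℓ, so α_err = S_1/S_0.
  S_0^{−1} = 11^{−1} = 6 (mod 13), so α_err = 8·6 = 48 ≡ 9 = α_1. Error position i = 1.
  Consistency check: S_2/S_1 = 7·5 = 35 ≡ 9 = α_err ✓ (single-error assumption holds).
Step 4: error magnitude e = S_0/v_1 = S_0·∏_{j≠1}(α_1 − α_j) = 11·10 = 110 ≡ 6 (mod 13).
Step 5: correct position 1: c_1 = r_1 − e = 2 − 6 ≡ 9 (mod 13). Hence c = [9, 11, 1, 12, 5].
  Check: interpolating c through the α_i gives m(x) = 2 + 8·x (degree < 2) with m(α_i) = c_i for every i, so c is indeed a codeword.


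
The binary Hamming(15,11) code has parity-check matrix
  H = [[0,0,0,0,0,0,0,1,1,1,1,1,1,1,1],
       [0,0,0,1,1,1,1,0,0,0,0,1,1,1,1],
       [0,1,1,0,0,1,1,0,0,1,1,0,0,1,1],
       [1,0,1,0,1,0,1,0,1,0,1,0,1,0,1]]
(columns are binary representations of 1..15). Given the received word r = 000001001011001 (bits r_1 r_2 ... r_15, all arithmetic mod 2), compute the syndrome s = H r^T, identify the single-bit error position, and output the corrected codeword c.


s = (0, 1, 1, 1)^T, error position = 7, corrected codeword c = 000001101011001

Compute s = H r^T mod 2 one row at a time:
  s_1 = 0 + 1 + 0 + 1 + 1 + 0 + 0 + 1 = 4 ≡ 0 (mod 2).
  s_2 = 0 + 0 + 1 + 0 + 1 + 0 + 0 + 1 = 3 ≡ 1 (mod 2).
  s_3 = 0 + 0 + 1 + 0 + 0 + 1 + 0 + 1 = 3 ≡ 1 (mod 2).
  s_4 = 0 + 0 + 0 + 0 + 1 + 1 + 0 + 1 = 3 ≡ 1 (mod 2).
s = (0, 1, 1, 1)^T — this equals column 7 of H (binary 0111), so error is at position 7.
Correct: flip bit 7 of r = 000001001011001 to get c = 000001101011001.


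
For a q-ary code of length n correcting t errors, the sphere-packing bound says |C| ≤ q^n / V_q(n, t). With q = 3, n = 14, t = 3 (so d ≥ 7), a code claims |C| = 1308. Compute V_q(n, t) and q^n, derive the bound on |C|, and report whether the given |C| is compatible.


V_q(n, t) = 3305, q^n = 4782969, Hamming bound = 1447, |C| = 1308 ≤ bound (satisfied).

Step 1: Compute V_q(n, t) = Σ_{j=0}^3 C(n, j) (q−1)^j.
  j = 0: C(14,0)·(2)^0 = 1·1 = 1.
  j = 1: C(14,1)·(2)^1 = 14·2 = 28.
  j = 2: C(14,2)·(2)^2 = 91·4 = 364.
  j = 3: C(14,3)·(2)^3 = 364·8 = 2912.
  V_q(n, t) = 1 + 28 + 364 + 2912 = 3305.
Step 2: q^n = 3^14 = 4782969.
Step 3: Hamming bound ⌊q^n / V_q(n,t)⌋ = ⌊4782969/3305⌋ = 1447.
Step 4: Compare |C| = 1308 to 1447: satisfied.
The claimed |C| lies below the Hamming bound.


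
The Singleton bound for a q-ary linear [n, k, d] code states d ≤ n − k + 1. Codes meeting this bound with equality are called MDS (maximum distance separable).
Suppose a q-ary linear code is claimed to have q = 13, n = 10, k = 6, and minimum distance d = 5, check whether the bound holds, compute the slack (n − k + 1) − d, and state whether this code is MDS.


Singleton RHS = n − k + 1 = 5, slack = 0, bound satisfied, MDS.

Singleton bound: d ≤ n − k + 1.
Here n = 10, k = 6, so n − k + 1 = 5.
Given d = 5, check d ≤ 5: YES.
Slack = (n − k + 1) − d = 0.
The code is MDS (slack = 0).
Description: the claimed parameters are [10, 6, 5]_13; such a code would be MDS (meets Singleton bound).


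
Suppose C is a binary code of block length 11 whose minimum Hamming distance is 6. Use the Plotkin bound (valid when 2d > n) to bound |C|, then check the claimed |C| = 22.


Plotkin bound M ≤ 12; given |C| = 22 > bound (violated).

Check applicability: 2d = 12, n = 11.
2d − n = 1 > 0, so Plotkin applies.
Compute d/(2d−n) = 6/1 ≈ 6.0000.
⌊d/(2d−n)⌋ = 6.
Plotkin bound: M ≤ 2·6 = 12.
Given |C| = 22, check: VIOLATED.
This |C| is above the Plotkin bound, so no binary code with n = 11, d = 6 and 22 codewords exists.


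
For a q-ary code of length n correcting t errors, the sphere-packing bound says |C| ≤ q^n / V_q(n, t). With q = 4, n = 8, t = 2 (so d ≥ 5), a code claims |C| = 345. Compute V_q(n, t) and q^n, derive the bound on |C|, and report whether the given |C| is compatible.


V_q(n, t) = 277, q^n = 65536, Hamming bound = 236, |C| = 345 > bound (violated).

Step 1: Compute V_q(n, t) = Σ_{j=0}^2 C(n, j) (q−1)^j.
  j = 0: C(8,0)·(3)^0 = 1·1 = 1.
  j = 1: C(8,1)·(3)^1 = 8·3 = 24.
  j = 2: C(8,2)·(3)^2 = 28·9 = 252.
  V_q(n, t) = 1 + 24 + 252 = 277.
Step 2: q^n = 4^8 = 65536.
Step 3: Hamming bound ⌊q^n / V_q(n,t)⌋ = ⌊65536/277⌋ = 236.
Step 4: Compare |C| = 345 to 236: violated.
The claimed |C| lies above the Hamming bound, so no 4-ary code of length 8 with d ≥ 5 can have 345 codewords.


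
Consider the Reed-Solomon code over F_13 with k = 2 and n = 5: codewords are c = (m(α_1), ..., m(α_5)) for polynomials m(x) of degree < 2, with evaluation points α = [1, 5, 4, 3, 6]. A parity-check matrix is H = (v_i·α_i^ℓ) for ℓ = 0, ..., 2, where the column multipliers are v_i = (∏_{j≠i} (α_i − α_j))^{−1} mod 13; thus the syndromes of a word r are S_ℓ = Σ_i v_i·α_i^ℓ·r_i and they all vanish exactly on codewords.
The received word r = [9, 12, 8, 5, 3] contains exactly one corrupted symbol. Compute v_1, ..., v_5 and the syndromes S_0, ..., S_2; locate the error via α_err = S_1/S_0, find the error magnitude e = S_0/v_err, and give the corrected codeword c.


S = (1, 3, 9), error at position 4, error magnitude e = 1, c = [9, 12, 8, 4, 3].

Step 1: column multipliers v_i = (∏_{j≠i}(α_i − α_j))^{−1} mod 13.
  i = 1 (α = 1): (1−5)(1−4)(1−3)(1−6) = (−4)·(−3)·(−2)·(−5) = 120 ≡ 3, so v_1 = 3^{−1} = 9 (mod 13).
  i = 2 (α = 5): (5−1)(5−4)(5−3)(5−6) = 4·1·2·(−1) = −8 ≡ 5, so v_2 = 5^{−1} = 8 (mod 13).
  i = 3 (α = 4): (4−1)(4−5)(4−3)(4−6) = 3·(−1)·1·(−2) = 6 ≡ 6, so v_3 = 6^{−1} = 11 (mod 13).
  i = 4 (α = 3): (3−1)(3−5)(3−4)(3−6) = 2·(−2)·(−1)·(−3) = −12 ≡ 1, so v_4 = 1^{−1} = 1 (mod 13).
  i = 5 (α = 6): (6−1)(6−5)(6−4)(6−3) = 5·1·2·3 = 30 ≡ 4, so v_5 = 4^{−1} = 10 (mod 13).
  v = [9, 8, 11, 1, 10].
Step 2: syndromes of r = [9, 12, 8, 5, 3] (all sums mod 13).
  S_0 = Σ v_i r_i = 9·9 + 8·12 + 11·8 + 1·5 + 10·3 = 300 ≡ 1.
  S_1 = Σ v_i α_i r_i = 9·1·9 + 8·5·12 + 11·4·8 + 1·3·5 + 10·6·3 = 1108 ≡ 3.
  α_i^2 mod 13 = [1, 12, 3, 9, 10].
  S_2 = Σ v_i α_i^2 r_i = 9·1·9 + 8·12·12 + 11·3·8 + 1·9·5 + 10·10·3 = 1842 ≡ 9.
  S = (1, 3, 9) ≠ 0, so r is not a codeword (an error is present).
Step 3: locate the error. For a single error e at position i, S_ℓ = v_i·e·α_i^ℓ, so α_err = S_1/S_0.
  S_0^{−1} = 1^{−1} = 1 (mod 13), so α_err = 3·1 = 3 ≡ 3 = α_4. Error position i = 4.
  Consistency check: S_2/S_1 = 9·9 = 81 ≡ 3 = α_err ✓ (single-error assumption holds).
Step 4: error magnitude e = S_0/v_4 = S_0·∏_{j≠4}(α_4 − α_j) = 1·1 = 1 ≡ 1 (mod 13).
Step 5: correct position 4: c_4 = r_4 − e = 5 − 1 ≡ 4 (mod 13). Hence c = [9, 12, 8, 4, 3].
  Check: interpolating c through the α_i gives m(x) = 5 + 4·x (degree < 2) with m(α_i) = c_i for every i, so c is indeed a codeword.


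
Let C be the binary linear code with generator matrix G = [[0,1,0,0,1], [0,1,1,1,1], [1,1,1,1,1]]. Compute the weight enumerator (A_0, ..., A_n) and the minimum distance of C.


Weight distribution: A_0 = 1, A_1 = 1, A_2 = 2, A_3 = 2, A_4 = 1, A_5 = 1. Minimum distance d = 1.

Enumerate all 2^3 = 8 messages m ∈ F_2^3.
For each, compute codeword c = mG in F_2^5, then tally its weight.
  m = 000 → c = 00000, weight = 0.
  m = 100 → c = 01001, weight = 2.
  m = 010 → c = 01111, weight = 4.
  m = 110 → c = 00110, weight = 2.
  m = 001 → c = 11111, weight = 5.
  m = 101 → c = 10110, weight = 3.
  m = 011 → c = 10000, weight = 1.
  m = 111 → c = 11001, weight = 3.
Tally weights:
  weight 0: 1 codewords.
  weight 1: 1 codewords.
  weight 2: 2 codewords.
  weight 3: 2 codewords.
  weight 4: 1 codewords.
  weight 5: 1 codewords.
Minimum distance d = smallest w > 0 with A_w > 0 = 1.
Sanity: Σ A_w = 8 = 2^3 = 8 ✓.


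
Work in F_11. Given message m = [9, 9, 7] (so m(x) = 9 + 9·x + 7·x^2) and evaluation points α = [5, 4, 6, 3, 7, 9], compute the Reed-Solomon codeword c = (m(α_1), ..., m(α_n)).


c = [9, 3, 7, 0, 8, 8]

Message polynomial: m(x) = 9 + 9·x + 7·x^2 (mod 11).
For each evaluation point α_i, compute m(α_i) mod 11:
  α_1 = 5: Horner steps 7 → 0 → 9, so m(5) = 9.
  α_2 = 4: Horner steps 7 → 4 → 3, so m(4) = 3.
  α_3 = 6: Horner steps 7 → 7 → 7, so m(6) = 7.
  α_4 = 3: Horner steps 7 → 8 → 0, so m(3) = 0.
  α_5 = 7: Horner steps 7 → 3 → 8, so m(7) = 8.
  α_6 = 9: Horner steps 7 → 6 → 8, so m(9) = 8.
Codeword c = [9, 3, 7, 0, 8, 8] ∈ F_11^6.


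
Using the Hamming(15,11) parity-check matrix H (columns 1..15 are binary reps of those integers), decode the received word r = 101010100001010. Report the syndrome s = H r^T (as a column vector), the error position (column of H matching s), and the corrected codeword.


s = (0, 0, 1, 0)^T, error position = 2, corrected codeword c = 111010100001010

Compute s = H r^T mod 2 one row at a time:
  s_1 = 0 + 0 + 0 + 0 + 1 + 0 + 1 + 0 = 2 ≡ 0 (mod 2).
  s_2 = 0 + 1 + 0 + 1 + 1 + 0 + 1 + 0 = 4 ≡ 0 (mod 2).
  s_3 = 0 + 1 + 0 + 1 + 0 + 0 + 1 + 0 = 3 ≡ 1 (mod 2).
  s_4 = 1 + 1 + 1 + 1 + 0 + 0 + 0 + 0 = 4 ≡ 0 (mod 2).
s = (0, 0, 1, 0)^T — this equals column 2 of H (binary 0010), so error is at position 2.
Correct: flip bit 2 of r = 101010100001010 to get c = 111010100001010.


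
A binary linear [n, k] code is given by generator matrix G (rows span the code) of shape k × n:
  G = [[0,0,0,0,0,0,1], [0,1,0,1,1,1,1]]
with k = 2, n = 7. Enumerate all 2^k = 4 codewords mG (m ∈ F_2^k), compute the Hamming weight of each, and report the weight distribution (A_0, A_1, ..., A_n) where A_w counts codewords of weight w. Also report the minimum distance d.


Weight distribution: A_0 = 1, A_1 = 1, A_4 = 1, A_5 = 1. Minimum distance d = 1.

Enumerate all 2^2 = 4 messages m ∈ F_2^2.
For each, compute codeword c = mG in F_2^7, then tally its weight.
  m = 00 → c = 0000000, weight = 0.
  m = 10 → c = 0000001, weight = 1.
  m = 01 → c = 0101111, weight = 5.
  m = 11 → c = 0101110, weight = 4.
Tally weights:
  weight 0: 1 codewords.
  weight 1: 1 codewords.
  weight 4: 1 codewords.
  weight 5: 1 codewords.
Minimum distance d = smallest w > 0 with A_w > 0 = 1.
Sanity: Σ A_w = 4 = 2^2 = 4 ✓.


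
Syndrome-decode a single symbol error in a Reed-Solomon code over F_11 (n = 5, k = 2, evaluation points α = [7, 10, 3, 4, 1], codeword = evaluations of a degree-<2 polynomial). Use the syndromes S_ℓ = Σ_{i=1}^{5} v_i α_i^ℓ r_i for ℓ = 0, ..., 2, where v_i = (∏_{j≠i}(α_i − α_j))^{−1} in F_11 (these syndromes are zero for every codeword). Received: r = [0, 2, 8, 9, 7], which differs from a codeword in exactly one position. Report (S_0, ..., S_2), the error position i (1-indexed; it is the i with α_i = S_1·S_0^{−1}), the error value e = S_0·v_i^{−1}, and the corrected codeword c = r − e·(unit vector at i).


S = (4, 1, 3), error at position 3, error magnitude e = 7, c = [0, 2, 1, 9, 7].

Step 1: column multipliers v_i = (∏_{j≠i}(α_i − α_j))^{−1} mod 11.
  i = 1 (α = 7): (7−10)(7−3)(7−4)(7−1) = (−3)·4·3·6 = −216 ≡ 4, so v_1 = 4^{−1} = 3 (mod 11).
  i = 2 (α = 10): (10−7)(10−3)(10−4)(10−1) = 3·7·6·9 = 1134 ≡ 1, so v_2 = 1^{−1} = 1 (mod 11).
  i = 3 (α = 3): (3−7)(3−10)(3−4)(3−1) = (−4)·(−7)·(−1)·2 = −56 ≡ 10, so v_3 = 10^{−1} = 10 (mod 11).
  i = 4 (α = 4): (4−7)(4−10)(4−3)(4−1) = (−3)·(−6)·1·3 = 54 ≡ 10, so v_4 = 10^{−1} = 10 (mod 11).
  i = 5 (α = 1): (1−7)(1−10)(1−3)(1−4) = (−6)·(−9)·(−2)·(−3) = 324 ≡ 5, so v_5 = 5^{−1} = 9 (mod 11).
  v = [3, 1, 10, 10, 9].
Step 2: syndromes of r = [0, 2, 8, 9, 7] (all sums mod 11).
  S_0 = Σ v_i r_i = 3·0 + 1·2 + 10·8 + 10·9 + 9·7 = 235 ≡ 4.
  S_1 = Σ v_i α_i r_i = 3·7·0 + 1·10·2 + 10·3·8 + 10·4·9 + 9·1·7 = 683 ≡ 1.
  α_i^2 mod 11 = [5, 1, 9, 5, 1].
  S_2 = Σ v_i α_i^2 r_i = 3·5·0 + 1·1·2 + 10·9·8 + 10·5·9 + 9·1·7 = 1235 ≡ 3.
  S = (4, 1, 3) ≠ 0, so r is not a codeword (an error is present).
Step 3: locate the error. For a single error e at position i, S_ℓ = v_i·e·α_i^ℓ, so α_err = S_1/S_0.
  S_0^{−1} = 4^{−1} = 3 (mod 11), so α_err = 1·3 = 3 ≡ 3 = α_3. Error position i = 3.
  Consistency check: S_2/S_1 = 3·1 = 3 ≡ 3 = α_err ✓ (single-error assumption holds).
Step 4: error magnitude e = S_0/v_3 = S_0·∏_{j≠3}(α_3 − α_j) = 4·10 = 40 ≡ 7 (mod 11).
Step 5: correct position 3: c_3 = r_3 − e = 8 − 7 ≡ 1 (mod 11). Hence c = [0, 2, 1, 9, 7].
  Check: interpolating c through the α_i gives m(x) = 10 + 8·x (degree < 2) with m(α_i) = c_i for every i, so c is indeed a codeword.


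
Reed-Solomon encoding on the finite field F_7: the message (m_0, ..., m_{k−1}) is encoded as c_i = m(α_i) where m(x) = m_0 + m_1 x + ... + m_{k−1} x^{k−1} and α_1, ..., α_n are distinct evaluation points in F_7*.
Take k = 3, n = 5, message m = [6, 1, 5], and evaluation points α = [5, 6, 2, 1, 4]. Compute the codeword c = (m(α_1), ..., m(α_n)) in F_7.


c = [3, 3, 0, 5, 6]

Message polynomial: m(x) = 6 + 1·x + 5·x^2 (mod 7).
For each evaluation point α_i, compute m(α_i) mod 7:
  α_1 = 5: Horner steps 5 → 5 → 3, so m(5) = 3.
  α_2 = 6: Horner steps 5 → 3 → 3, so m(6) = 3.
  α_3 = 2: Horner steps 5 → 4 → 0, so m(2) = 0.
  α_4 = 1: Horner steps 5 → 6 → 5, so m(1) = 5.
  α_5 = 4: Horner steps 5 → 0 → 6, so m(4) = 6.
Codeword c = [3, 3, 0, 5, 6] ∈ F_7^5.


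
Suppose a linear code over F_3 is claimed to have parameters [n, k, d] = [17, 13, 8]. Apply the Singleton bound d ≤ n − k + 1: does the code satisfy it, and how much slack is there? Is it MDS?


Singleton RHS = n − k + 1 = 5, slack = -3, bound violated (no such code; not MDS).

Singleton bound: d ≤ n − k + 1.
Here n = 17, k = 13, so n − k + 1 = 5.
Given d = 8, check d ≤ 5: NO.
Slack = (n − k + 1) − d = -3.
The slack is negative: d = 8 exceeds n − k + 1 = 5 by 3, so the Singleton bound is violated and no linear [17, 13, 8]_3 code can exist. In particular it is not MDS (MDS requires d = n − k + 1 exactly).
Description: the claimed parameters are [17, 13, 8]_3; such a code would be impossible (violates the Singleton bound).


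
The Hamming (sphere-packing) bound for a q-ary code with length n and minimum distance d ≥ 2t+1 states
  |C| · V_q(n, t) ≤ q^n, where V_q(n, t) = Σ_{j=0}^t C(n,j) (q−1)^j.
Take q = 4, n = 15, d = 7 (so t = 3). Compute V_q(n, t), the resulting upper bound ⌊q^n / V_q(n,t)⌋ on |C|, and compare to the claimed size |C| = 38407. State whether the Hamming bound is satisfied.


V_q(n, t) = 13276, q^n = 1073741824, Hamming bound = 80878, |C| = 38407 ≤ bound (satisfied).

Step 1: Compute V_q(n, t) = Σ_{j=0}^3 C(n, j) (q−1)^j.
  j = 0: C(15,0)·(3)^0 = 1·1 = 1.
  j = 1: C(15,1)·(3)^1 = 15·3 = 45.
  j = 2: C(15,2)·(3)^2 = 105·9 = 945.
  j = 3: C(15,3)·(3)^3 = 455·27 = 12285.
  V_q(n, t) = 1 + 45 + 945 + 12285 = 13276.
Step 2: q^n = 4^15 = 1073741824.
Step 3: Hamming bound ⌊q^n / V_q(n,t)⌋ = ⌊1073741824/13276⌋ = 80878.
Step 4: Compare |C| = 38407 to 80878: satisfied.
The claimed |C| lies below the Hamming bound.


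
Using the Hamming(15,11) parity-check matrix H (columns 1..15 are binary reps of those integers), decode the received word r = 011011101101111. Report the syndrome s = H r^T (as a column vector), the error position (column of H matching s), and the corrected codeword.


s = (0, 1, 1, 0)^T, error position = 6, corrected codeword c = 011010101101111

Compute s = H r^T mod 2 one row at a time:
  s_1 = 0 + 1 + 1 + 0 + 1 + 1 + 1 + 1 = 6 ≡ 0 (mod 2).
  s_2 = 0 + 1 + 1 + 1 + 1 + 1 + 1 + 1 = 7 ≡ 1 (mod 2).
  s_3 = 1 + 1 + 1 + 1 + 1 + 0 + 1 + 1 = 7 ≡ 1 (mod 2).
  s_4 = 0 + 1 + 1 + 1 + 1 + 0 + 1 + 1 = 6 ≡ 0 (mod 2).
s = (0, 1, 1, 0)^T — this equals column 6 of H (binary 0110), so error is at position 6.
Correct: flip bit 6 of r = 011011101101111 to get c = 011010101101111.


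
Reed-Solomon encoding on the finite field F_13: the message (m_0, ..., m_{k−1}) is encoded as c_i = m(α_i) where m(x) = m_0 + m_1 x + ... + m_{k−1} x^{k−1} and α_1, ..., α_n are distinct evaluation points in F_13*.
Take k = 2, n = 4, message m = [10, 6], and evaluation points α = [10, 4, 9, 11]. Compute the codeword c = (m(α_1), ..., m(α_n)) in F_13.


c = [5, 8, 12, 11]

Message polynomial: m(x) = 10 + 6·x (mod 13).
For each evaluation point α_i, compute m(α_i) mod 13:
  α_1 = 10: Horner steps 6 → 5, so m(10) = 5.
  α_2 = 4: Horner steps 6 → 8, so m(4) = 8.
  α_3 = 9: Horner steps 6 → 12, so m(9) = 12.
  α_4 = 11: Horner steps 6 → 11, so m(11) = 11.
Codeword c = [5, 8, 12, 11] ∈ F_13^4.


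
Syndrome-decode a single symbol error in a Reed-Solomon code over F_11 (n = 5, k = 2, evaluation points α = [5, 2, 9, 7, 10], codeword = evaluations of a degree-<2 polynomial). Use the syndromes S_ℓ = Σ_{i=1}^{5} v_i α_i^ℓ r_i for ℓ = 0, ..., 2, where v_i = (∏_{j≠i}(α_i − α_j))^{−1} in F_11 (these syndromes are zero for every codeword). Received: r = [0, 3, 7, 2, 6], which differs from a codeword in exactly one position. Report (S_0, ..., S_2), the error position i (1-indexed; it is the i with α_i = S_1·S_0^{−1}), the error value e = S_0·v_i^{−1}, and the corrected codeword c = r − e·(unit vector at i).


S = (3, 10, 4), error at position 4, error magnitude e = 4, c = [0, 3, 7, 9, 6].

Step 1: column multipliers v_i = (∏_{j≠i}(α_i − α_j))^{−1} mod 11.
  i = 1 (α = 5): (5−2)(5−9)(5−7)(5−10) = 3·(−4)·(−2)·(−5) = −120 ≡ 1, so v_1 = 1^{−1} = 1 (mod 11).
  i = 2 (α = 2): (2−5)(2−9)(2−7)(2−10) = (−3)·(−7)·(−5)·(−8) = 840 ≡ 4, so v_2 = 4^{−1} = 3 (mod 11).
  i = 3 (α = 9): (9−5)(9−2)(9−7)(9−10) = 4·7·2·(−1) = −56 ≡ 10, so v_3 = 10^{−1} = 10 (mod 11).
  i = 4 (α = 7): (7−5)(7−2)(7−9)(7−10) = 2·5·(−2)·(−3) = 60 ≡ 5, so v_4 = 5^{−1} = 9 (mod 11).
  i = 5 (α = 10): (10−5)(10−2)(10−9)(10−7) = 5·8·1·3 = 120 ≡ 10, so v_5 = 10^{−1} = 10 (mod 11).
  v = [1, 3, 10, 9, 10].
Step 2: syndromes of r = [0, 3, 7, 2, 6] (all sums mod 11).
  S_0 = Σ v_i r_i = 1·0 + 3·3 + 10·7 + 9·2 + 10·6 = 157 ≡ 3.
  S_1 = Σ v_i α_i r_i = 1·5·0 + 3·2·3 + 10·9·7 + 9·7·2 + 10·10·6 = 1374 ≡ 10.
  α_i^2 mod 11 = [3, 4, 4, 5, 1].
  S_2 = Σ v_i α_i^2 r_i = 1·3·0 + 3·4·3 + 10·4·7 + 9·5·2 + 10·1·6 = 466 ≡ 4.
  S = (3, 10, 4) ≠ 0, so r is not a codeword (an error is present).
Step 3: locate the error. For a single error e at position i, S_ℓ = v_i·e·α_i^ℓ, so α_err = S_1/S_0.
  S_0^{−1} = 3^{−1} = 4 (mod 11), so α_err = 10·4 = 40 ≡ 7 = α_4. Error position i = 4.
  Consistency check: S_2/S_1 = 4·10 = 40 ≡ 7 = α_err ✓ (single-error assumption holds).
Step 4: error magnitude e = S_0/v_4 = S_0·∏_{j≠4}(α_4 − α_j) = 3·5 = 15 ≡ 4 (mod 11).
Step 5: correct position 4: c_4 = r_4 − e = 2 − 4 ≡ 9 (mod 11). Hence c = [0, 3, 7, 9, 6].
  Check: interpolating c through the α_i gives m(x) = 5 + 10·x (degree < 2) with m(α_i) = c_i for every i, so c is indeed a codeword.


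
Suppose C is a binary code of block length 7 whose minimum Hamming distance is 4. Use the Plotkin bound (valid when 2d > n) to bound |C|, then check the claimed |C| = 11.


Plotkin bound M ≤ 8; given |C| = 11 > bound (violated).

Check applicability: 2d = 8, n = 7.
2d − n = 1 > 0, so Plotkin applies.
Compute d/(2d−n) = 4/1 ≈ 4.0000.
⌊d/(2d−n)⌋ = 4.
Plotkin bound: M ≤ 2·4 = 8.
Given |C| = 11, check: VIOLATED.
This |C| is above the Plotkin bound, so no binary code with n = 7, d = 4 and 11 codewords exists.


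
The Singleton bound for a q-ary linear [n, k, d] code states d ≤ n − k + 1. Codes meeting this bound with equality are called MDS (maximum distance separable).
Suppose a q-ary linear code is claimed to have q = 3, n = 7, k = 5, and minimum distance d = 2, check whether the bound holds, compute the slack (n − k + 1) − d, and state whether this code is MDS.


Singleton RHS = n − k + 1 = 3, slack = 1, bound satisfied, not MDS.

Singleton bound: d ≤ n − k + 1.
Here n = 7, k = 5, so n − k + 1 = 3.
Given d = 2, check d ≤ 3: YES.
Slack = (n − k + 1) − d = 1.
The code is NOT MDS (slack = 1 > 0).
Description: the claimed parameters are [7, 5, 2]_3; such a code would be non-MDS.


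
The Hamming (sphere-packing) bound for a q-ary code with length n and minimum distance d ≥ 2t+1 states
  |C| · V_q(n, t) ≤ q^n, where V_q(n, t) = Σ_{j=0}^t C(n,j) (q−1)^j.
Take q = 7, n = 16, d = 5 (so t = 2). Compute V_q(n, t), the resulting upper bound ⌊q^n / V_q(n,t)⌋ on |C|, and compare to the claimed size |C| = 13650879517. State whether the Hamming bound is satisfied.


V_q(n, t) = 4417, q^n = 33232930569601, Hamming bound = 7523869270, |C| = 13650879517 > bound (violated).

Step 1: Compute V_q(n, t) = Σ_{j=0}^2 C(n, j) (q−1)^j.
  j = 0: C(16,0)·(6)^0 = 1·1 = 1.
  j = 1: C(16,1)·(6)^1 = 16·6 = 96.
  j = 2: C(16,2)·(6)^2 = 120·36 = 4320.
  V_q(n, t) = 1 + 96 + 4320 = 4417.
Step 2: q^n = 7^16 = 33232930569601.
Step 3: Hamming bound ⌊q^n / V_q(n,t)⌋ = ⌊33232930569601/4417⌋ = 7523869270.
Step 4: Compare |C| = 13650879517 to 7523869270: violated.
The claimed |C| lies above the Hamming bound, so no 7-ary code of length 16 with d ≥ 5 can have 13650879517 codewords.


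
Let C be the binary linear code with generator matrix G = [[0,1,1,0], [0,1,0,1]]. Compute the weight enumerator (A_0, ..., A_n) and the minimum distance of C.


Weight distribution: A_0 = 1, A_2 = 3. Minimum distance d = 2.

Enumerate all 2^2 = 4 messages m ∈ F_2^2.
For each, compute codeword c = mG in F_2^4, then tally its weight.
  m = 00 → c = 0000, weight = 0.
  m = 10 → c = 0110, weight = 2.
  m = 01 → c = 0101, weight = 2.
  m = 11 → c = 0011, weight = 2.
Tally weights:
  weight 0: 1 codewords.
  weight 2: 3 codewords.
Minimum distance d = smallest w > 0 with A_w > 0 = 2.
Sanity: Σ A_w = 4 = 2^2 = 4 ✓.


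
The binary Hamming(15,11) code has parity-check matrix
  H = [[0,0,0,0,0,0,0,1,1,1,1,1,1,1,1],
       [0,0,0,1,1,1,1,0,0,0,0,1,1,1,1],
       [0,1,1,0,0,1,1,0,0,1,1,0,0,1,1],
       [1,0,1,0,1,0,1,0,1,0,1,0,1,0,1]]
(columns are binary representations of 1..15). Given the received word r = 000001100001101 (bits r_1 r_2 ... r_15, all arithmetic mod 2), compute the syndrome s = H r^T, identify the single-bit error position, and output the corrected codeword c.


s = (1, 1, 1, 1)^T, error position = 15, corrected codeword c = 000001100001100

Compute s = H r^T mod 2 one row at a time:
  s_1 = 0 + 0 + 0 + 0 + 1 + 1 + 0 + 1 = 3 ≡ 1 (mod 2).
  s_2 = 0 + 0 + 1 + 1 + 1 + 1 + 0 + 1 = 5 ≡ 1 (mod 2).
  s_3 = 0 + 0 + 1 + 1 + 0 + 0 + 0 + 1 = 3 ≡ 1 (mod 2).
  s_4 = 0 + 0 + 0 + 1 + 0 + 0 + 1 + 1 = 3 ≡ 1 (mod 2).
s = (1, 1, 1, 1)^T — this equals column 15 of H (binary 1111), so error is at position 15.
Correct: flip bit 15 of r = 000001100001101 to get c = 000001100001100.


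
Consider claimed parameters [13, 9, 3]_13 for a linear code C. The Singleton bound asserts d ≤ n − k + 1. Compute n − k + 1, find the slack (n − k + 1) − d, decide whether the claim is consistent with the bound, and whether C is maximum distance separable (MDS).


Singleton RHS = n − k + 1 = 5, slack = 2, bound satisfied, not MDS.

Singleton bound: d ≤ n − k + 1.
Here n = 13, k = 9, so n − k + 1 = 5.
Given d = 3, check d ≤ 5: YES.
Slack = (n − k + 1) − d = 2.
The code is NOT MDS (slack = 2 > 0).
Description: the claimed parameters are [13, 9, 3]_13; such a code would be non-MDS.


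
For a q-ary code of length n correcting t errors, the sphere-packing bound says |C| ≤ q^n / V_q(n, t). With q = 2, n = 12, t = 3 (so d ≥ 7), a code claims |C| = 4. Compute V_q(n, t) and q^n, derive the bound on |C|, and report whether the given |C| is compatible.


V_q(n, t) = 299, q^n = 4096, Hamming bound = 13, |C| = 4 ≤ bound (satisfied).

Step 1: Compute V_q(n, t) = Σ_{j=0}^3 C(n, j) (q−1)^j.
  j = 0: C(12,0)·(1)^0 = 1·1 = 1.
  j = 1: C(12,1)·(1)^1 = 12·1 = 12.
  j = 2: C(12,2)·(1)^2 = 66·1 = 66.
  j = 3: C(12,3)·(1)^3 = 220·1 = 220.
  V_q(n, t) = 1 + 12 + 66 + 220 = 299.
Step 2: q^n = 2^12 = 4096.
Step 3: Hamming bound ⌊q^n / V_q(n,t)⌋ = ⌊4096/299⌋ = 13.
Step 4: Compare |C| = 4 to 13: satisfied.
The claimed |C| lies below the Hamming bound.


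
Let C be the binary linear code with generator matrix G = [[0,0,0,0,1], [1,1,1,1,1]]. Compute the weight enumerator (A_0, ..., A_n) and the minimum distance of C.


Weight distribution: A_0 = 1, A_1 = 1, A_4 = 1, A_5 = 1. Minimum distance d = 1.

Enumerate all 2^2 = 4 messages m ∈ F_2^2.
For each, compute codeword c = mG in F_2^5, then tally its weight.
  m = 00 → c = 00000, weight = 0.
  m = 10 → c = 00001, weight = 1.
  m = 01 → c = 11111, weight = 5.
  m = 11 → c = 11110, weight = 4.
Tally weights:
  weight 0: 1 codewords.
  weight 1: 1 codewords.
  weight 4: 1 codewords.
  weight 5: 1 codewords.
Minimum distance d = smallest w > 0 with A_w > 0 = 1.
Sanity: Σ A_w = 4 = 2^2 = 4 ✓.


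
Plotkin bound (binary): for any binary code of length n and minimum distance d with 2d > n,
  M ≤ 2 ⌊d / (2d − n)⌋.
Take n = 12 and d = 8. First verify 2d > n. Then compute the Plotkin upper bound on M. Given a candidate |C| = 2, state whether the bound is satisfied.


Plotkin bound M ≤ 4; given |C| = 2 ≤ bound (satisfied).

Check applicability: 2d = 16, n = 12.
2d − n = 4 > 0, so Plotkin applies.
Compute d/(2d−n) = 8/4 ≈ 2.0000.
⌊d/(2d−n)⌋ = 2.
Plotkin bound: M ≤ 2·2 = 4.
Given |C| = 2, check: satisfied.
This |C| is below the Plotkin bound.


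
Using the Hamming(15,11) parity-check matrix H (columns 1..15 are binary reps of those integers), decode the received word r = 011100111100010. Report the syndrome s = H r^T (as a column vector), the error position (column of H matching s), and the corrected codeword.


s = (0, 1, 1, 1)^T, error position = 7, corrected codeword c = 011100011100010

Compute s = H r^T mod 2 one row at a time:
  s_1 = 1 + 1 + 1 + 0 + 0 + 0 + 1 + 0 = 4 ≡ 0 (mod 2).
  s_2 = 1 + 0 + 0 + 1 + 0 + 0 + 1 + 0 = 3 ≡ 1 (mod 2).
  s_3 = 1 + 1 + 0 + 1 + 1 + 0 + 1 + 0 = 5 ≡ 1 (mod 2).
  s_4 = 0 + 1 + 0 + 1 + 1 + 0 + 0 + 0 = 3 ≡ 1 (mod 2).
s = (0, 1, 1, 1)^T — this equals column 7 of H (binary 0111), so error is at position 7.
Correct: flip bit 7 of r = 011100111100010 to get c = 011100011100010.


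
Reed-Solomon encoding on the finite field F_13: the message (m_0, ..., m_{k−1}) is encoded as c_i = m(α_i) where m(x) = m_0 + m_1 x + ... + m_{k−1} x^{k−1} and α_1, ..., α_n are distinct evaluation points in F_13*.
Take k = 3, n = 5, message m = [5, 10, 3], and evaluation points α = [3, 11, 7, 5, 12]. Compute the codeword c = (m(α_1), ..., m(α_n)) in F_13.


c = [10, 10, 1, 0, 11]

Message polynomial: m(x) = 5 + 10·x + 3·x^2 (mod 13).
For each evaluation point α_i, compute m(α_i) mod 13:
  α_1 = 3: Horner steps 3 → 6 → 10, so m(3) = 10.
  α_2 = 11: Horner steps 3 → 4 → 10, so m(11) = 10.
  α_3 = 7: Horner steps 3 → 5 → 1, so m(7) = 1.
  α_4 = 5: Horner steps 3 → 12 → 0, so m(5) = 0.
  α_5 = 12: Horner steps 3 → 7 → 11, so m(12) = 11.
Codeword c = [10, 10, 1, 0, 11] ∈ F_13^5.


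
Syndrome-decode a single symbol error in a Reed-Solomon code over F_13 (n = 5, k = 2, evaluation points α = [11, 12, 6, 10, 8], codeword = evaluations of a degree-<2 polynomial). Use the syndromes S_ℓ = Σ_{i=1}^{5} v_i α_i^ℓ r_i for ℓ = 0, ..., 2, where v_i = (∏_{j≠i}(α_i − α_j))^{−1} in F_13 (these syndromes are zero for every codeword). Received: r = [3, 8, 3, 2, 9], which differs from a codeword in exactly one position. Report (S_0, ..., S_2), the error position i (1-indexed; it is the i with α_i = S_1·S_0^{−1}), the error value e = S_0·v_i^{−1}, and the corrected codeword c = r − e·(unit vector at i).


S = (1, 11, 4), error at position 1, error magnitude e = 11, c = [5, 8, 3, 2, 9].

Step 1: column multipliers v_i = (∏_{j≠i}(α_i − α_j))^{−1} mod 13.
  i = 1 (α = 11): (11−12)(11−6)(11−10)(11−8) = (−1)·5·1·3 = −15 ≡ 11, so v_1 = 11^{−1} = 6 (mod 13).
  i = 2 (α = 12): (12−11)(12−6)(12−10)(12−8) = 1·6·2·4 = 48 ≡ 9, so v_2 = 9^{−1} = 3 (mod 13).
  i = 3 (α = 6): (6−11)(6−12)(6−10)(6−8) = (−5)·(−6)·(−4)·(−2) = 240 ≡ 6, so v_3 = 6^{−1} = 11 (mod 13).
  i = 4 (α = 10): (10−11)(10−12)(10−6)(10−8) = (−1)·(−2)·4·2 = 16 ≡ 3, so v_4 = 3^{−1} = 9 (mod 13).
  i = 5 (α = 8): (8−11)(8−12)(8−6)(8−10) = (−3)·(−4)·2·(−2) = −48 ≡ 4, so v_5 = 4^{−1} = 10 (mod 13).
  v = [6, 3, 11, 9, 10].
Step 2: syndromes of r = [3, 8, 3, 2, 9] (all sums mod 13).
  S_0 = Σ v_i r_i = 6·3 + 3·8 + 11·3 + 9·2 + 10·9 = 183 ≡ 1.
  S_1 = Σ v_i α_i r_i = 6·11·3 + 3·12·8 + 11·6·3 + 9·10·2 + 10·8·9 = 1584 ≡ 11.
  α_i^2 mod 13 = [4, 1, 10, 9, 12].
  S_2 = Σ v_i α_i^2 r_i = 6·4·3 + 3·1·8 + 11·10·3 + 9·9·2 + 10·12·9 = 1668 ≡ 4.
  S = (1, 11, 4) ≠ 0, so r is not a codeword (an error is present).
Step 3: locate the error. For a single error e at position i, S_ℓ = v_i·e·α_i^ℓ, so α_err = S_1/S_0.
  S_0^{−1} = 1^{−1} = 1 (mod 13), so α_err = 11·1 = 11 ≡ 11 = α_1. Error position i = 1.
  Consistency check: S_2/S_1 = 4·6 = 24 ≡ 11 = α_err ✓ (single-error assumption holds).
Step 4: error magnitude e = S_0/v_1 = S_0·∏_{j≠1}(α_1 − α_j) = 1·11 = 11 ≡ 11 (mod 13).
Step 5: correct position 1: c_1 = r_1 − e = 3 − 11 ≡ 5 (mod 13). Hence c = [5, 8, 3, 2, 9].
  Check: interpolating c through the α_i gives m(x) = 11 + 3·x (degree < 2) with m(α_i) = c_i for every i, so c is indeed a codeword.


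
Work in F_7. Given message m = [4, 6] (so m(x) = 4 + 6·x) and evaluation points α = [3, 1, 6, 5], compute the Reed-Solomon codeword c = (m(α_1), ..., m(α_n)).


c = [1, 3, 5, 6]

Message polynomial: m(x) = 4 + 6·x (mod 7).
For each evaluation point α_i, compute m(α_i) mod 7:
  α_1 = 3: Horner steps 6 → 1, so m(3) = 1.
  α_2 = 1: Horner steps 6 → 3, so m(1) = 3.
  α_3 = 6: Horner steps 6 → 5, so m(6) = 5.
  α_4 = 5: Horner steps 6 → 6, so m(5) = 6.
Codeword c = [1, 3, 5, 6] ∈ F_7^4.


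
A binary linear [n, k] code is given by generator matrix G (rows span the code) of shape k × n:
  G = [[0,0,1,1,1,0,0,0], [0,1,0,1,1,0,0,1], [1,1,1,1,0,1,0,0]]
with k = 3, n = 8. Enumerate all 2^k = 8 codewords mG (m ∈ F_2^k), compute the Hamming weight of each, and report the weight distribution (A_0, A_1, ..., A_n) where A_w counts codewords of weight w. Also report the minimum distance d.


Weight distribution: A_0 = 1, A_3 = 2, A_4 = 3, A_5 = 2. Minimum distance d = 3.

Enumerate all 2^3 = 8 messages m ∈ F_2^3.
For each, compute codeword c = mG in F_2^8, then tally its weight.
  m = 000 → c = 00000000, weight = 0.
  m = 100 → c = 00111000, weight = 3.
  m = 010 → c = 01011001, weight = 4.
  m = 110 → c = 01100001, weight = 3.
  m = 001 → c = 11110100, weight = 5.
  m = 101 → c = 11001100, weight = 4.
  m = 011 → c = 10101101, weight = 5.
  m = 111 → c = 10010101, weight = 4.
Tally weights:
  weight 0: 1 codewords.
  weight 3: 2 codewords.
  weight 4: 3 codewords.
  weight 5: 2 codewords.
Minimum distance d = smallest w > 0 with A_w > 0 = 3.
Sanity: Σ A_w = 8 = 2^3 = 8 ✓.
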